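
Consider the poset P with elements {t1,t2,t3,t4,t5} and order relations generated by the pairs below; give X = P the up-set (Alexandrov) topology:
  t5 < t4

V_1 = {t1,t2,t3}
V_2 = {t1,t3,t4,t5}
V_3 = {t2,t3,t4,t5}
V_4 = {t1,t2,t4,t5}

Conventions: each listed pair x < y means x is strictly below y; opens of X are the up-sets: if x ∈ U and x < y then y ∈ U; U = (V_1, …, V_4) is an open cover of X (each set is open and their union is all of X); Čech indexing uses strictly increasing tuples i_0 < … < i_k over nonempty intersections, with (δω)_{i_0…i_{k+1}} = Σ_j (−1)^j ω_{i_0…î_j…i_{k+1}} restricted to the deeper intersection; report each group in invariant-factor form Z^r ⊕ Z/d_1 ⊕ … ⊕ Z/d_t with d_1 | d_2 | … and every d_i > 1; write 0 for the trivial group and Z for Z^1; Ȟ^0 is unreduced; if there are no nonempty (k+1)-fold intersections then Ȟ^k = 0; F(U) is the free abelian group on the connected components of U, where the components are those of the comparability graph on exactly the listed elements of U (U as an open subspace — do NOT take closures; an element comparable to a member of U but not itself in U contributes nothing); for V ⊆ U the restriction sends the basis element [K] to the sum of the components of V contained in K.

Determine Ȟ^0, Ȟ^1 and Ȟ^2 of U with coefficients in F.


nerve simplices:
  V12={t1,t3} V13={t2,t3} V14={t1,t2} V23={t3,t4,t5} V24={t1,t4,t5} V34={t2,t4,t5}
  V123={t3} V124={t1} V134={t2} V234={t4,t5}
components per intersection:
  V1: {t1} {t2} {t3}
  V2: {t1} {t3} {t4,t5}
  V3: {t2} {t3} {t4,t5}
  V4: {t1} {t2} {t4,t5}
  V12: {t1} {t3}
  V13: {t2} {t3}
  V14: {t1} {t2}
  V23: {t3} {t4,t5}
  V24: {t1} {t4,t5}
  V34: {t2} {t4,t5}
  V123: {t3}
  V124: {t1}
  V134: {t2}
  V234: {t4,t5}
C dims 12,12,4; δ0: rk 8, SNF 1^8; δ1: rk 4, SNF 1^4
degree 0: 12−8−0 = 4 → Ȟ^0 ≅ Z^4
degree 1: 12−4−8 = 0 → Ȟ^1 ≅ 0
degree 2: 4−0−4 = 0 → Ȟ^2 ≅ 0

Ȟ^0 ≅ Z^4,  Ȟ^1 ≅ 0,  Ȟ^2 ≅ 0


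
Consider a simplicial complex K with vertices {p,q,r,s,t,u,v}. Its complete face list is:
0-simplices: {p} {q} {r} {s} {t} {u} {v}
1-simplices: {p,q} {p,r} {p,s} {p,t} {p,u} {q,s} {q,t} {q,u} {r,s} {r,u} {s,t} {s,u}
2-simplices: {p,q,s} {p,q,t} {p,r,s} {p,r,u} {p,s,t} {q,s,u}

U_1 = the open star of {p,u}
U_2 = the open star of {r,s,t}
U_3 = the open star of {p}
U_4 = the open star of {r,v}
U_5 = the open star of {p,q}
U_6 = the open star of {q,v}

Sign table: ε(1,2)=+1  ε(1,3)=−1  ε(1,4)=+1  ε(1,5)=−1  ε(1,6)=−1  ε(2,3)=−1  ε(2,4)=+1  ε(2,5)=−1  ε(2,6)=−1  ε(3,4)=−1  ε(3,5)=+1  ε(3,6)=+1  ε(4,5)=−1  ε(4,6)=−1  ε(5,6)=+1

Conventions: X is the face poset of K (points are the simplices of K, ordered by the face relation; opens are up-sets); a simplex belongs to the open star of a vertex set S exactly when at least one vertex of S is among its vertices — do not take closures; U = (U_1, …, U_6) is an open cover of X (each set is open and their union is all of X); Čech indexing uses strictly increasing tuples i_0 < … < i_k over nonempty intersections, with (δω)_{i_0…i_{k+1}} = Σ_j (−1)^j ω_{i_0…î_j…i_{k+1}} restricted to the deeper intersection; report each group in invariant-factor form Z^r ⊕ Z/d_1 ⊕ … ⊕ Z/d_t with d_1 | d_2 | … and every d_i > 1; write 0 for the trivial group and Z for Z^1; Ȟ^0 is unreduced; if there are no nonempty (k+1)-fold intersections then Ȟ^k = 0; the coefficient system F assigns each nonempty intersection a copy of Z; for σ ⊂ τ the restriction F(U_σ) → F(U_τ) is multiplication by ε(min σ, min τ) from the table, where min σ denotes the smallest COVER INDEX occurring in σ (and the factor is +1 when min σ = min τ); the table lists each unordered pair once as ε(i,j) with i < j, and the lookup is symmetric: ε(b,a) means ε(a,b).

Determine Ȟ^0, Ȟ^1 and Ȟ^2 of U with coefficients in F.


intersection data:
  U1={{p},{u},{p,q},{p,r},{p,s},{p,t},{p,u},{q,u},{r,u},{s,u},{p,q,s},{p,q,t},{p,r,s},{p,r,u},{p,s,t},{q,s,u}} U2={{r},{s},{t},{p,r},{p,s},{p,t},{q,s},{q,t},{r,s},{r,u},{s,t},{s,u},{p,q,s},{p,q,t},{p,r,s},{p,r,u},{p,s,t},{q,s,u}} U3={{p},{p,q},{p,r},{p,s},{p,t},{p,u},{p,q,s},{p,q,t},{p,r,s},{p,r,u},{p,s,t}} U4={{r},{v},{p,r},{r,s},{r,u},{p,r,s},{p,r,u}} U5={{p},{q},{p,q},{p,r},{p,s},{p,t},{p,u},{q,s},{q,t},{q,u},{p,q,s},{p,q,t},{p,r,s},{p,r,u},{p,s,t},{q,s,u}} U6={{q},{v},{p,q},{q,s},{q,t},{q,u},{p,q,s},{p,q,t},{q,s,u}}
  U12={{p,r},{p,s},{p,t},{r,u},{s,u},{p,q,s},{p,q,t},{p,r,s},{p,r,u},{p,s,t},{q,s,u}} U13={{p},{p,q},{p,r},{p,s},{p,t},{p,u},{p,q,s},{p,q,t},{p,r,s},{p,r,u},{p,s,t}} U14={{p,r},{r,u},{p,r,s},{p,r,u}} U15={{p},{p,q},{p,r},{p,s},{p,t},{p,u},{q,u},{p,q,s},{p,q,t},{p,r,s},{p,r,u},{p,s,t},{q,s,u}} U16={{p,q},{q,u},{p,q,s},{p,q,t},{q,s,u}} U23={{p,r},{p,s},{p,t},{p,q,s},{p,q,t},{p,r,s},{p,r,u},{p,s,t}} U24={{r},{p,r},{r,s},{r,u},{p,r,s},{p,r,u}} U25={{p,r},{p,s},{p,t},{q,s},{q,t},{p,q,s},{p,q,t},{p,r,s},{p,r,u},{p,s,t},{q,s,u}} U26={{q,s},{q,t},{p,q,s},{p,q,t},{q,s,u}} U34={{p,r},{p,r,s},{p,r,u}} U35={{p},{p,q},{p,r},{p,s},{p,t},{p,u},{p,q,s},{p,q,t},{p,r,s},{p,r,u},{p,s,t}} U36={{p,q},{p,q,s},{p,q,t}} U45={{p,r},{p,r,s},{p,r,u}} U46={{v}} U56={{q},{p,q},{q,s},{q,t},{q,u},{p,q,s},{p,q,t},{q,s,u}}
  U123={{p,r},{p,s},{p,t},{p,q,s},{p,q,t},{p,r,s},{p,r,u},{p,s,t}} U124={{p,r},{r,u},{p,r,s},{p,r,u}} U125={{p,r},{p,s},{p,t},{p,q,s},{p,q,t},{p,r,s},{p,r,u},{p,s,t},{q,s,u}} U126={{p,q,s},{p,q,t},{q,s,u}} U134={{p,r},{p,r,s},{p,r,u}} U135={{p},{p,q},{p,r},{p,s},{p,t},{p,u},{p,q,s},{p,q,t},{p,r,s},{p,r,u},{p,s,t}} U136={{p,q},{p,q,s},{p,q,t}} U145={{p,r},{p,r,s},{p,r,u}} U156={{p,q},{q,u},{p,q,s},{p,q,t},{q,s,u}} U234={{p,r},{p,r,s},{p,r,u}} U235={{p,r},{p,s},{p,t},{p,q,s},{p,q,t},{p,r,s},{p,r,u},{p,s,t}} U236={{p,q,s},{p,q,t}} U245={{p,r},{p,r,s},{p,r,u}} U256={{q,s},{q,t},{p,q,s},{p,q,t},{q,s,u}} U345={{p,r},{p,r,s},{p,r,u}} U356={{p,q},{p,q,s},{p,q,t}}
  U1234={{p,r},{p,r,s},{p,r,u}} U1235={{p,r},{p,s},{p,t},{p,q,s},{p,q,t},{p,r,s},{p,r,u},{p,s,t}} U1236={{p,q,s},{p,q,t}} U1245={{p,r},{p,r,s},{p,r,u}} U1256={{p,q,s},{p,q,t},{q,s,u}} U1345={{p,r},{p,r,s},{p,r,u}} U1356={{p,q},{p,q,s},{p,q,t}} U2345={{p,r},{p,r,s},{p,r,u}} U2356={{p,q,s},{p,q,t}}
  U12345={{p,r},{p,r,s},{p,r,u}} U12356={{p,q,s},{p,q,t}}
C dims 6,15,16,9; δ0: rk 5, SNF 1^5; δ1: rk 9, SNF 1^9; δ2: rk 7, SNF 1^7
Ȟ^0 = (6 − 5) − 0 = 1, so Ȟ^0 ≅ Z
Ȟ^1 = (15 − 9) − 5 = 1, so Ȟ^1 ≅ Z
Ȟ^2 = (16 − 7) − 9 = 0, so Ȟ^2 ≅ 0

Ȟ^0(U;F) ≅ Z, Ȟ^1(U;F) ≅ Z and Ȟ^2(U;F) ≅ 0


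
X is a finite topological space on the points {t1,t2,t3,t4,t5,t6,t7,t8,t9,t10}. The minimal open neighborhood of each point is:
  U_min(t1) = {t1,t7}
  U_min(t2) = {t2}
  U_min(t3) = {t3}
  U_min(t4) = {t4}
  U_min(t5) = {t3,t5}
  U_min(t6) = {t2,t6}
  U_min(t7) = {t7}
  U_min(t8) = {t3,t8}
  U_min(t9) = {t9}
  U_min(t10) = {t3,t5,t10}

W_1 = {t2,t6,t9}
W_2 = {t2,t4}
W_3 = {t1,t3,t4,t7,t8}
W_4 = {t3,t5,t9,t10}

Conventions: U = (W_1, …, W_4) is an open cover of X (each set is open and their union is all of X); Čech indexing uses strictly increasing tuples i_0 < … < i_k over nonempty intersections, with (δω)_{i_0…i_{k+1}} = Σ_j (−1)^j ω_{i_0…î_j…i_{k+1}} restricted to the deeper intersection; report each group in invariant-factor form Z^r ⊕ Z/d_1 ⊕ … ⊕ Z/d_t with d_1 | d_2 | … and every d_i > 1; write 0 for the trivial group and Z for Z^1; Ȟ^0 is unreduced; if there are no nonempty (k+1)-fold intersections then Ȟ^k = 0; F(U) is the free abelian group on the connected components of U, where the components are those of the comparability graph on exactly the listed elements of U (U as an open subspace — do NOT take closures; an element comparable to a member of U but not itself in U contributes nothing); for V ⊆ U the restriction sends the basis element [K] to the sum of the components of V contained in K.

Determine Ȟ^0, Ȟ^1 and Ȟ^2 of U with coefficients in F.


nonempty overlaps:
  W12={t2} W14={t9} W23={t4} W34={t3}
components per intersection:
  W1: {t2,t6} {t9}
  W2: {t2} {t4}
  W3: {t1,t7} {t3,t8} {t4}
  W4: {t3,t5,t10} {t9}
  W12: {t2}
  W14: {t9}
  W23: {t4}
  W34: {t3}
C dims 9,4; δ0: rk 4, SNF 1^4
degree 0: 9−4−0 = 5 → Ȟ^0 ≅ Z^5
degree 1: 4−0−4 = 0 → Ȟ^1 ≅ 0
degree 2: 0−0−0 = 0 → Ȟ^2 ≅ 0

Ȟ^0(U;F) ≅ Z^5, Ȟ^1(U;F) ≅ 0, Ȟ^2(U;F) ≅ 0


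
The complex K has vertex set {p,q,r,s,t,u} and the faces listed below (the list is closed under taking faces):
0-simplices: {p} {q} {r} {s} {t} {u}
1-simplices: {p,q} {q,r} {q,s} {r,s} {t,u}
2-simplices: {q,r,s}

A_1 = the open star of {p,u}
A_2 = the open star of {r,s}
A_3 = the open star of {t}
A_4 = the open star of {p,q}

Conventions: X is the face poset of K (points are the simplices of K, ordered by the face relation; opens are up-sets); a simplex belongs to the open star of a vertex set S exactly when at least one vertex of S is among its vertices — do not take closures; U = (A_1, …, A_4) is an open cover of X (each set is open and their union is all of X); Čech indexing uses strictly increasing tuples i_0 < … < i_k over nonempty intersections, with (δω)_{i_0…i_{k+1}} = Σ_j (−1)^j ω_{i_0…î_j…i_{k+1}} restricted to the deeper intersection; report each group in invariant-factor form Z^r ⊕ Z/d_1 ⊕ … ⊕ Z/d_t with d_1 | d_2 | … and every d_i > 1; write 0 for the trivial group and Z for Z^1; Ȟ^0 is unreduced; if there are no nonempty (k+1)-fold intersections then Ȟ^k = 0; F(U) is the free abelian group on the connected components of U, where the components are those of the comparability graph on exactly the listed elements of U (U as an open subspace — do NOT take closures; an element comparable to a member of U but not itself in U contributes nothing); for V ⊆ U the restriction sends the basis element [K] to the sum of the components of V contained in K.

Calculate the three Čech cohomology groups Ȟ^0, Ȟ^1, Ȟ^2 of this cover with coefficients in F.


cover nerve:
  A1={{p},{u},{p,q},{t,u}} A2={{r},{s},{q,r},{q,s},{r,s},{q,r,s}} A3={{t},{t,u}} A4={{p},{q},{p,q},{q,r},{q,s},{q,r,s}}
  A13={{t,u}} A14={{p},{p,q}} A24={{q,r},{q,s},{q,r,s}}
components per intersection:
  A1: {{p},{p,q}} {{u},{t,u}}
  A2: {{r},{s},{q,r},{q,s},{r,s},{q,r,s}}
  A3: {{t},{t,u}}
  A4: {{p},{q},{p,q},{q,r},{q,s},{q,r,s}}
  A13: {{t,u}}
  A14: {{p},{p,q}}
  A24: {{q,r},{q,s},{q,r,s}}
C dims 5,3; δ0: rk 3, SNF 1^3
Ȟ^0: (5−3)−0=2 ⇒ Z^2
Ȟ^1: (3−0)−3=0 ⇒ 0
Ȟ^2: (0−0)−0=0 ⇒ 0

Ȟ^0 ≅ Z^2, Ȟ^1 ≅ 0 and Ȟ^2 ≅ 0


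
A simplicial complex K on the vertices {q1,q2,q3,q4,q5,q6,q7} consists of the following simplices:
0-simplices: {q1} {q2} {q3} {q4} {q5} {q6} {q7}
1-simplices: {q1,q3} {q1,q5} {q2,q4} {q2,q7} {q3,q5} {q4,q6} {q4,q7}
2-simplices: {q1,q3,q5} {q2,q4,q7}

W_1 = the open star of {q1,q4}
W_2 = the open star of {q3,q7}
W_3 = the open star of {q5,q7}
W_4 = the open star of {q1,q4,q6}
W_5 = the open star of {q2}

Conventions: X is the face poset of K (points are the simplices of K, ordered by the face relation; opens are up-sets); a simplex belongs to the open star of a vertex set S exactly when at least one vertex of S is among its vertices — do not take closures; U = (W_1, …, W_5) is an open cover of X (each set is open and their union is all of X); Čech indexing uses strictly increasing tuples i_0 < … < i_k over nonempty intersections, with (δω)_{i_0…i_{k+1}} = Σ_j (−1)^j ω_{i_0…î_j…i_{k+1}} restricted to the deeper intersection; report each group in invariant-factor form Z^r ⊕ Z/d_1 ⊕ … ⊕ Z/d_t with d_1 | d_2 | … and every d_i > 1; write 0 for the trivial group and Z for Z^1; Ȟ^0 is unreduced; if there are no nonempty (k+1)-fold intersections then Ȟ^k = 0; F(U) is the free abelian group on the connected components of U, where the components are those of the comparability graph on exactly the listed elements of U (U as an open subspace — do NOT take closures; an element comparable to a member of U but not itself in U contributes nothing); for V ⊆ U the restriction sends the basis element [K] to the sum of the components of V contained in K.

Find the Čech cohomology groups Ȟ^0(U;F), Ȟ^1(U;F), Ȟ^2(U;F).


Ȟ^0 = Z^2,  Ȟ^1 = 0,  Ȟ^2 = 0

nerve simplices:
  W1={{q1},{q4},{q1,q3},{q1,q5},{q2,q4},{q4,q6},{q4,q7},{q1,q3,q5},{q2,q4,q7}} W2={{q3},{q7},{q1,q3},{q2,q7},{q3,q5},{q4,q7},{q1,q3,q5},{q2,q4,q7}} W3={{q5},{q7},{q1,q5},{q2,q7},{q3,q5},{q4,q7},{q1,q3,q5},{q2,q4,q7}} W4={{q1},{q4},{q6},{q1,q3},{q1,q5},{q2,q4},{q4,q6},{q4,q7},{q1,q3,q5},{q2,q4,q7}} W5={{q2},{q2,q4},{q2,q7},{q2,q4,q7}}
  W12={{q1,q3},{q4,q7},{q1,q3,q5},{q2,q4,q7}} W13={{q1,q5},{q4,q7},{q1,q3,q5},{q2,q4,q7}} W14={{q1},{q4},{q1,q3},{q1,q5},{q2,q4},{q4,q6},{q4,q7},{q1,q3,q5},{q2,q4,q7}} W15={{q2,q4},{q2,q4,q7}} W23={{q7},{q2,q7},{q3,q5},{q4,q7},{q1,q3,q5},{q2,q4,q7}} W24={{q1,q3},{q4,q7},{q1,q3,q5},{q2,q4,q7}} W25={{q2,q7},{q2,q4,q7}} W34={{q1,q5},{q4,q7},{q1,q3,q5},{q2,q4,q7}} W35={{q2,q7},{q2,q4,q7}} W45={{q2,q4},{q2,q4,q7}}
  W123={{q4,q7},{q1,q3,q5},{q2,q4,q7}} W124={{q1,q3},{q4,q7},{q1,q3,q5},{q2,q4,q7}} W125={{q2,q4,q7}} W134={{q1,q5},{q4,q7},{q1,q3,q5},{q2,q4,q7}} W135={{q2,q4,q7}} W145={{q2,q4},{q2,q4,q7}} W234={{q4,q7},{q1,q3,q5},{q2,q4,q7}} W235={{q2,q7},{q2,q4,q7}} W245={{q2,q4,q7}} W345={{q2,q4,q7}}
  W1234={{q4,q7},{q1,q3,q5},{q2,q4,q7}} W1235={{q2,q4,q7}} W1245={{q2,q4,q7}} W1345={{q2,q4,q7}} W2345={{q2,q4,q7}}
  W12345={{q2,q4,q7}}
components per intersection:
  W1: {{q1},{q1,q3},{q1,q5},{q1,q3,q5}} {{q4},{q2,q4},{q4,q6},{q4,q7},{q2,q4,q7}}
  W2: {{q3},{q1,q3},{q3,q5},{q1,q3,q5}} {{q7},{q2,q7},{q4,q7},{q2,q4,q7}}
  W3: {{q5},{q1,q5},{q3,q5},{q1,q3,q5}} {{q7},{q2,q7},{q4,q7},{q2,q4,q7}}
  W4: {{q1},{q1,q3},{q1,q5},{q1,q3,q5}} {{q4},{q6},{q2,q4},{q4,q6},{q4,q7},{q2,q4,q7}}
  W5: {{q2},{q2,q4},{q2,q7},{q2,q4,q7}}
  W12: {{q1,q3},{q1,q3,q5}} {{q4,q7},{q2,q4,q7}}
  W13: {{q1,q5},{q1,q3,q5}} {{q4,q7},{q2,q4,q7}}
  W14: {{q1},{q1,q3},{q1,q5},{q1,q3,q5}} {{q4},{q2,q4},{q4,q6},{q4,q7},{q2,q4,q7}}
  W15: {{q2,q4},{q2,q4,q7}}
  W23: {{q7},{q2,q7},{q4,q7},{q2,q4,q7}} {{q3,q5},{q1,q3,q5}}
  W24: {{q1,q3},{q1,q3,q5}} {{q4,q7},{q2,q4,q7}}
  W25: {{q2,q7},{q2,q4,q7}}
  W34: {{q1,q5},{q1,q3,q5}} {{q4,q7},{q2,q4,q7}}
  W35: {{q2,q7},{q2,q4,q7}}
  W45: {{q2,q4},{q2,q4,q7}}
  W123: {{q4,q7},{q2,q4,q7}} {{q1,q3,q5}}
  W124: {{q1,q3},{q1,q3,q5}} {{q4,q7},{q2,q4,q7}}
  W125: {{q2,q4,q7}}
  W134: {{q1,q5},{q1,q3,q5}} {{q4,q7},{q2,q4,q7}}
  W135: {{q2,q4,q7}}
  W145: {{q2,q4},{q2,q4,q7}}
  W234: {{q4,q7},{q2,q4,q7}} {{q1,q3,q5}}
  W235: {{q2,q7},{q2,q4,q7}}
  W245: {{q2,q4,q7}}
  W345: {{q2,q4,q7}}
  W1234: {{q4,q7},{q2,q4,q7}} {{q1,q3,q5}}
  W1235: {{q2,q4,q7}}
  W1245: {{q2,q4,q7}}
  W1345: {{q2,q4,q7}}
  W2345: {{q2,q4,q7}}
  W12345: {{q2,q4,q7}}
C dims 9,16,14,6; δ0: rk 7, SNF 1^7; δ1: rk 9, SNF 1^9; δ2: rk 5, SNF 1^5
degree 0: 9−7−0 = 2 → Ȟ^0 ≅ Z^2
degree 1: 16−9−7 = 0 → Ȟ^1 ≅ 0
degree 2: 14−5−9 = 0 → Ȟ^2 ≅ 0


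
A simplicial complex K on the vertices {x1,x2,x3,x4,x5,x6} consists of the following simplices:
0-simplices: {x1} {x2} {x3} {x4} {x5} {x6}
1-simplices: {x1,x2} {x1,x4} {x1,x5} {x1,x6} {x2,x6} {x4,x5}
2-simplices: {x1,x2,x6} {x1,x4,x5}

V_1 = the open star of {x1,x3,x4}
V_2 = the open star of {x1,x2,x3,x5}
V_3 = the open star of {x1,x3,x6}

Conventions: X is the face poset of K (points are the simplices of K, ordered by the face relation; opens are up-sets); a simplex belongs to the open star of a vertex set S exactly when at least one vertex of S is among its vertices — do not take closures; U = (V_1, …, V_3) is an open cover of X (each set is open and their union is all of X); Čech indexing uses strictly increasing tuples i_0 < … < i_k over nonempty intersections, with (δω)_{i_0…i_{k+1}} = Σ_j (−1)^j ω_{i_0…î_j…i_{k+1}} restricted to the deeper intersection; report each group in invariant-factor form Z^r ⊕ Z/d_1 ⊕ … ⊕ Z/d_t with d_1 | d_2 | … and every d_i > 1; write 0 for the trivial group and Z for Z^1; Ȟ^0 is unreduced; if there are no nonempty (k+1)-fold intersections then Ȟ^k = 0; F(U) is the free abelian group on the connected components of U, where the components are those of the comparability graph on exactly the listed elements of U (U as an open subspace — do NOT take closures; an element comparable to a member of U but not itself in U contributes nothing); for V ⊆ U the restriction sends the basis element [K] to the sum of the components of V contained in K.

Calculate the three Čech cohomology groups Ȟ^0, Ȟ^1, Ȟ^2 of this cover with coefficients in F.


nonempty intersections:
  V1={{x1},{x3},{x4},{x1,x2},{x1,x4},{x1,x5},{x1,x6},{x4,x5},{x1,x2,x6},{x1,x4,x5}} V2={{x1},{x2},{x3},{x5},{x1,x2},{x1,x4},{x1,x5},{x1,x6},{x2,x6},{x4,x5},{x1,x2,x6},{x1,x4,x5}} V3={{x1},{x3},{x6},{x1,x2},{x1,x4},{x1,x5},{x1,x6},{x2,x6},{x1,x2,x6},{x1,x4,x5}}
  V12={{x1},{x3},{x1,x2},{x1,x4},{x1,x5},{x1,x6},{x4,x5},{x1,x2,x6},{x1,x4,x5}} V13={{x1},{x3},{x1,x2},{x1,x4},{x1,x5},{x1,x6},{x1,x2,x6},{x1,x4,x5}} V23={{x1},{x3},{x1,x2},{x1,x4},{x1,x5},{x1,x6},{x2,x6},{x1,x2,x6},{x1,x4,x5}}
  V123={{x1},{x3},{x1,x2},{x1,x4},{x1,x5},{x1,x6},{x1,x2,x6},{x1,x4,x5}}
components per intersection:
  V1: {{x1},{x4},{x1,x2},{x1,x4},{x1,x5},{x1,x6},{x4,x5},{x1,x2,x6},{x1,x4,x5}} {{x3}}
  V2: {{x1},{x2},{x5},{x1,x2},{x1,x4},{x1,x5},{x1,x6},{x2,x6},{x4,x5},{x1,x2,x6},{x1,x4,x5}} {{x3}}
  V3: {{x1},{x6},{x1,x2},{x1,x4},{x1,x5},{x1,x6},{x2,x6},{x1,x2,x6},{x1,x4,x5}} {{x3}}
  V12: {{x1},{x1,x2},{x1,x4},{x1,x5},{x1,x6},{x4,x5},{x1,x2,x6},{x1,x4,x5}} {{x3}}
  V13: {{x1},{x1,x2},{x1,x4},{x1,x5},{x1,x6},{x1,x2,x6},{x1,x4,x5}} {{x3}}
  V23: {{x1},{x1,x2},{x1,x4},{x1,x5},{x1,x6},{x2,x6},{x1,x2,x6},{x1,x4,x5}} {{x3}}
  V123: {{x1},{x1,x2},{x1,x4},{x1,x5},{x1,x6},{x1,x2,x6},{x1,x4,x5}} {{x3}}
C dims 6,6,2; δ0: rk 4, SNF 1^4; δ1: rk 2, SNF 1^2
Ȟ^0: (6−4)−0=2 ⇒ Z^2
Ȟ^1: (6−2)−4=0 ⇒ 0
Ȟ^2: (2−0)−2=0 ⇒ 0

Ȟ^0 ≅ Z^2,  Ȟ^1 ≅ 0,  Ȟ^2 ≅ 0


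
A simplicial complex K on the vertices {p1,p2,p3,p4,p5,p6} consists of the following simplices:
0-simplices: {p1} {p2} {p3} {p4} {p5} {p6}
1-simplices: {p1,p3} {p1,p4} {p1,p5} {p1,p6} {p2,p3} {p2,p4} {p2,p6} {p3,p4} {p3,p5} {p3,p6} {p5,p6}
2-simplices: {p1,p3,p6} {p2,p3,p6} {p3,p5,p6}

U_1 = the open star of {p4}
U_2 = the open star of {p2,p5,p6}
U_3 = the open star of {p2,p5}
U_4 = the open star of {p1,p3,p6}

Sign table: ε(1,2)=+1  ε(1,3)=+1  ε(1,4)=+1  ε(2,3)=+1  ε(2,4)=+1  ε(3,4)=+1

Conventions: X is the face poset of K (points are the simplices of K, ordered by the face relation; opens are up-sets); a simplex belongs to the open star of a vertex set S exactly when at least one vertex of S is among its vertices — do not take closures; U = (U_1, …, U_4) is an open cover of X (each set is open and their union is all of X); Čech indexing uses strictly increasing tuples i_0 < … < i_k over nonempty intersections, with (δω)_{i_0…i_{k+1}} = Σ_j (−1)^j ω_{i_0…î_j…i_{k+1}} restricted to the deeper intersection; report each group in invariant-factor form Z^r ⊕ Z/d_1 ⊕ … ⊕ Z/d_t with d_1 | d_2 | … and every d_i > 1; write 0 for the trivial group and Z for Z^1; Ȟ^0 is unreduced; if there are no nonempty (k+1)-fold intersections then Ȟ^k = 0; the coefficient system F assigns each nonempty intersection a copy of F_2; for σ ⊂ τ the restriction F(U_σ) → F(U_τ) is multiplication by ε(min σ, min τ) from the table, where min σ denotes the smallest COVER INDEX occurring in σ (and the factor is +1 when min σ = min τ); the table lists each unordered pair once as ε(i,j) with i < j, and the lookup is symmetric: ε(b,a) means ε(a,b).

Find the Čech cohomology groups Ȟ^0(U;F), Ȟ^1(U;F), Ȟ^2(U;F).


Ȟ^0 ≅ Z/2, Ȟ^1 ≅ Z/2, Ȟ^2 ≅ 0

nerve simplices:
  U1={{p4},{p1,p4},{p2,p4},{p3,p4}} U2={{p2},{p5},{p6},{p1,p5},{p1,p6},{p2,p3},{p2,p4},{p2,p6},{p3,p5},{p3,p6},{p5,p6},{p1,p3,p6},{p2,p3,p6},{p3,p5,p6}} U3={{p2},{p5},{p1,p5},{p2,p3},{p2,p4},{p2,p6},{p3,p5},{p5,p6},{p2,p3,p6},{p3,p5,p6}} U4={{p1},{p3},{p6},{p1,p3},{p1,p4},{p1,p5},{p1,p6},{p2,p3},{p2,p6},{p3,p4},{p3,p5},{p3,p6},{p5,p6},{p1,p3,p6},{p2,p3,p6},{p3,p5,p6}}
  U12={{p2,p4}} U13={{p2,p4}} U14={{p1,p4},{p3,p4}} U23={{p2},{p5},{p1,p5},{p2,p3},{p2,p4},{p2,p6},{p3,p5},{p5,p6},{p2,p3,p6},{p3,p5,p6}} U24={{p6},{p1,p5},{p1,p6},{p2,p3},{p2,p6},{p3,p5},{p3,p6},{p5,p6},{p1,p3,p6},{p2,p3,p6},{p3,p5,p6}} U34={{p1,p5},{p2,p3},{p2,p6},{p3,p5},{p5,p6},{p2,p3,p6},{p3,p5,p6}}
  U123={{p2,p4}} U234={{p1,p5},{p2,p3},{p2,p6},{p3,p5},{p5,p6},{p2,p3,p6},{p3,p5,p6}}
C dims 4,6,2; δ0: rk_F2 3; δ1: rk_F2 2
degree 0: 4−3−0 = 1 → Ȟ^0 ≅ Z/2
degree 1: 6−2−3 = 1 → Ȟ^1 ≅ Z/2
degree 2: 2−0−2 = 0 → Ȟ^2 ≅ 0


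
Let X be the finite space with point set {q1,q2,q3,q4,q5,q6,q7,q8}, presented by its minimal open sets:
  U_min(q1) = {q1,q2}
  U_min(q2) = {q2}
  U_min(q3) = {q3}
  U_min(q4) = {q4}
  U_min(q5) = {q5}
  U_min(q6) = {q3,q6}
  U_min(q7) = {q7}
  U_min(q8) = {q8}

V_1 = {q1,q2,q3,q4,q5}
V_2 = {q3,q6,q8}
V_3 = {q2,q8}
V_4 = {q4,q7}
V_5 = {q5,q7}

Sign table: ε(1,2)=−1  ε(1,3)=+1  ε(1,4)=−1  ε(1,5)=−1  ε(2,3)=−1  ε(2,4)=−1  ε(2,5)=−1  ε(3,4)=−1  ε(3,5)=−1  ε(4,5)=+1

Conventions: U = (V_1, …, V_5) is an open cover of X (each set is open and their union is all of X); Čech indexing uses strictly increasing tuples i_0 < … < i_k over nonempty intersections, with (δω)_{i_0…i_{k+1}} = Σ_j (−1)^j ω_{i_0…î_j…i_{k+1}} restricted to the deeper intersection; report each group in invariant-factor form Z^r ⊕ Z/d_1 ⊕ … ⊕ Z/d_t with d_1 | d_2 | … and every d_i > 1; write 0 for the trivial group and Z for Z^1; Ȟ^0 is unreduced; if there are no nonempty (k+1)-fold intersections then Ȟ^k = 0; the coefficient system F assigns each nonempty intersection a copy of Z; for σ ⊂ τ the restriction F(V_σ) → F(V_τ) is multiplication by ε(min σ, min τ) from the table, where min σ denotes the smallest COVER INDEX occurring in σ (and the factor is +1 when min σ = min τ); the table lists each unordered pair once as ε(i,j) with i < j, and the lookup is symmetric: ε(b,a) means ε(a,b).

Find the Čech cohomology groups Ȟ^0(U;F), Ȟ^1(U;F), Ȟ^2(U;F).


Ȟ^0 ≅ Z; Ȟ^1 ≅ Z^2; Ȟ^2 ≅ 0

nonempty overlaps:
  V12={q3} V13={q2} V14={q4} V15={q5} V23={q8} V45={q7}
C dims 5,6; δ0: rk 4, SNF 1^4
degree 0: 5−4−0 = 1 → Ȟ^0 ≅ Z
degree 1: 6−0−4 = 2 → Ȟ^1 ≅ Z^2
degree 2: 0−0−0 = 0 → Ȟ^2 ≅ 0


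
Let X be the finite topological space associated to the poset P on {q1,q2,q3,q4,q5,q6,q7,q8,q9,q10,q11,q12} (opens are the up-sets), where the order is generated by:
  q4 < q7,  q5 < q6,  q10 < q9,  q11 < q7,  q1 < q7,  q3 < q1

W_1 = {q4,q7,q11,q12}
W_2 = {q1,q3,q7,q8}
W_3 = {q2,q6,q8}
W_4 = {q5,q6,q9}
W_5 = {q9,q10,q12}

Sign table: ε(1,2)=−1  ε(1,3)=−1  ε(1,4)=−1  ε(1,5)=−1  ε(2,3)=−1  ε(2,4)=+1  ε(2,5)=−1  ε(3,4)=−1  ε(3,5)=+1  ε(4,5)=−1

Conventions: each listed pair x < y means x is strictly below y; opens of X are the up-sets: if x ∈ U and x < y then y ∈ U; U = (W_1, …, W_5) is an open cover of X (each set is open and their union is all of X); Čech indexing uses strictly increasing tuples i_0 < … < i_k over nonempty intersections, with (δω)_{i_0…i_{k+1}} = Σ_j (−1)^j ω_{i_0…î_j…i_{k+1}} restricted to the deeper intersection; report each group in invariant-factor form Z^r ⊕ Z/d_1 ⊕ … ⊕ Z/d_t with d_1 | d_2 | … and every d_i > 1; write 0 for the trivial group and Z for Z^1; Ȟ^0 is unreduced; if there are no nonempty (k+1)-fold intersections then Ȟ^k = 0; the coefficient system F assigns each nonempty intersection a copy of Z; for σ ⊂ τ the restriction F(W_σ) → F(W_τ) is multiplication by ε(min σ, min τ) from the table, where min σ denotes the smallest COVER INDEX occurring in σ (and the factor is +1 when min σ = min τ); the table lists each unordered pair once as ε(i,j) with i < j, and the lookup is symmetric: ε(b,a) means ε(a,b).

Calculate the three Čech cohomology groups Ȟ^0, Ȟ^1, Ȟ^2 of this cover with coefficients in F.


nerve of the cover:
  W12={q7} W15={q12} W23={q8} W34={q6} W45={q9}
C dims 5,5; δ0: rk 5, SNF 1^4·2
Ȟ^0 = (5 − 5) − 0 = 0, so Ȟ^0 ≅ 0
Ȟ^1 = (5 − 0) − 5 = 0 plus torsion [2], so Ȟ^1 ≅ Z/2
Ȟ^2 = (0 − 0) − 0 = 0, so Ȟ^2 ≅ 0

Ȟ^0 ≅ 0, Ȟ^1 ≅ Z/2, Ȟ^2 ≅ 0


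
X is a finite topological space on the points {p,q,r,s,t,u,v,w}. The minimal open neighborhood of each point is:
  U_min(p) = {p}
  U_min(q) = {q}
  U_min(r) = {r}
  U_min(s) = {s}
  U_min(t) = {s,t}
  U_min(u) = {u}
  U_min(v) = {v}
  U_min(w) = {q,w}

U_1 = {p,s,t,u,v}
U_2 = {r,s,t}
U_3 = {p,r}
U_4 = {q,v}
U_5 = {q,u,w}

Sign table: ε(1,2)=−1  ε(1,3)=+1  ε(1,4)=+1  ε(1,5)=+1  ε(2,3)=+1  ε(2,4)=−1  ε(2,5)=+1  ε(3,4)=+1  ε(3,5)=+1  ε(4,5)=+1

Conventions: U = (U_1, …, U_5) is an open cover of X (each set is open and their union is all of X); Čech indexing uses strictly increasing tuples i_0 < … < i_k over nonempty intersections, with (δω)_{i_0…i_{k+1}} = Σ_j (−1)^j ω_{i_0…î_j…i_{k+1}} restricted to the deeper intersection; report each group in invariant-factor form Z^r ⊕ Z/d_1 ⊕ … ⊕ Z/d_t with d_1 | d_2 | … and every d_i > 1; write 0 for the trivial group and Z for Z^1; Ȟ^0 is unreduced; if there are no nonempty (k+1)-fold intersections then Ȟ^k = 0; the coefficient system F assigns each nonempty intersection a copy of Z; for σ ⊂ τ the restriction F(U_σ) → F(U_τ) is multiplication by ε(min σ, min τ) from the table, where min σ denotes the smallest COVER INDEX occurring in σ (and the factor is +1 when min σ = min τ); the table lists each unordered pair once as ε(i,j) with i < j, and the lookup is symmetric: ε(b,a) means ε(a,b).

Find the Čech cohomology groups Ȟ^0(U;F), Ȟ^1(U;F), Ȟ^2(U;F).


Ȟ^0 ≅ 0, Ȟ^1 ≅ Z ⊕ Z/2 and Ȟ^2 ≅ 0

nonempty intersections:
  U12={s,t} U13={p} U14={v} U15={u} U23={r} U45={q}
C dims 5,6; δ0: rk 5, SNF 1^4·2
Ȟ^0: (5−5)−0=0 ⇒ 0
Ȟ^1: (6−0)−5=1 plus torsion [2] ⇒ Z ⊕ Z/2
Ȟ^2: (0−0)−0=0 ⇒ 0


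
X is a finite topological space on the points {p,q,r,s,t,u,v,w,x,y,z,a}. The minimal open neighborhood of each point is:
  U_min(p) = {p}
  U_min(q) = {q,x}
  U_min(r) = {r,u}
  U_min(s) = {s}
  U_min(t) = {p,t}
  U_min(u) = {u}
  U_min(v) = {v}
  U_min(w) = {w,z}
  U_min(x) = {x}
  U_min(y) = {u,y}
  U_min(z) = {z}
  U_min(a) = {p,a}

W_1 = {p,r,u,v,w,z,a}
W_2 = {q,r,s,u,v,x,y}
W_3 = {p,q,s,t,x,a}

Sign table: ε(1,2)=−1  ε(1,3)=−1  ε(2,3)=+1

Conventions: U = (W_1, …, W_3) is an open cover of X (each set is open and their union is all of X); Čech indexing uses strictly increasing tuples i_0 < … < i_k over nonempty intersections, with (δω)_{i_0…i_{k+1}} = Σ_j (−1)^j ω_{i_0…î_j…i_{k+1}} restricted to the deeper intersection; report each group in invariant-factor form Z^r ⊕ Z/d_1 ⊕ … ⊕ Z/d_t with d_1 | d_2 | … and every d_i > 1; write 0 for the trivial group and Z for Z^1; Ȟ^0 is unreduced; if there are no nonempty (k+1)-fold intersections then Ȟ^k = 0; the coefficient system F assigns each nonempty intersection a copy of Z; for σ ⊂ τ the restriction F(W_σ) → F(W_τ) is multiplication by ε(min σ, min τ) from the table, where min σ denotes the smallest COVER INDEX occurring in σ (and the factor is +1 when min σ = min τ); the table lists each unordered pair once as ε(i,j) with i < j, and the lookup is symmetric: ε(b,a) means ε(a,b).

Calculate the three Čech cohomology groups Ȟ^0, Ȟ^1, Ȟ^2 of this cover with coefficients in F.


Ȟ^0(U;F) ≅ Z, Ȟ^1(U;F) ≅ Z and Ȟ^2(U;F) ≅ 0

nonempty intersections:
  W12={r,u,v} W13={p,a} W23={q,s,x}
C dims 3,3; δ0: rk 2, SNF 1^2
Ȟ^0: (3−2)−0=1 ⇒ Z
Ȟ^1: (3−0)−2=1 ⇒ Z
Ȟ^2: (0−0)−0=0 ⇒ 0


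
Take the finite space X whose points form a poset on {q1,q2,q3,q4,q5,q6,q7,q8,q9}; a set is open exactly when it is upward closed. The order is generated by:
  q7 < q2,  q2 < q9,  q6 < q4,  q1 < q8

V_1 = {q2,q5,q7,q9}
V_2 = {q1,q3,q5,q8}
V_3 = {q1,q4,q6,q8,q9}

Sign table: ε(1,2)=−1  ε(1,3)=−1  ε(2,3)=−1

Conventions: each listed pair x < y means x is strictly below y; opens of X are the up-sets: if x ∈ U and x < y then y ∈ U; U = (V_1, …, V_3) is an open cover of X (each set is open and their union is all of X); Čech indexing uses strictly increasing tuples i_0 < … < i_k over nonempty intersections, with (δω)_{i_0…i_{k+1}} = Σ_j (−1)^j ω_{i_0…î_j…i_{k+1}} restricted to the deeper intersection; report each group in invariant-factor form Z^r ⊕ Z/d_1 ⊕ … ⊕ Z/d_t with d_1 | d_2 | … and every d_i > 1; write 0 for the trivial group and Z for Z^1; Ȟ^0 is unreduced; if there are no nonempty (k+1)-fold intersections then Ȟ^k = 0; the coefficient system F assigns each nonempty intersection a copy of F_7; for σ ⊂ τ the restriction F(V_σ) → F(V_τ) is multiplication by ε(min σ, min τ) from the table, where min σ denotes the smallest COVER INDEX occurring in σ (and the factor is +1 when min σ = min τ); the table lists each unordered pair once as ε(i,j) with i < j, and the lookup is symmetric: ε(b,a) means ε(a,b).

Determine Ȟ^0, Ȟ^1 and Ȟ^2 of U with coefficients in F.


nonempty overlaps:
  V12={q5} V13={q9} V23={q1,q8}
C dims 3,3; δ0: rk_F7 3
degree 0: 3−3−0 = 0 → Ȟ^0 ≅ 0
degree 1: 3−0−3 = 0 → Ȟ^1 ≅ 0
degree 2: 0−0−0 = 0 → Ȟ^2 ≅ 0

Ȟ^0 = 0; Ȟ^1 = 0; Ȟ^2 = 0


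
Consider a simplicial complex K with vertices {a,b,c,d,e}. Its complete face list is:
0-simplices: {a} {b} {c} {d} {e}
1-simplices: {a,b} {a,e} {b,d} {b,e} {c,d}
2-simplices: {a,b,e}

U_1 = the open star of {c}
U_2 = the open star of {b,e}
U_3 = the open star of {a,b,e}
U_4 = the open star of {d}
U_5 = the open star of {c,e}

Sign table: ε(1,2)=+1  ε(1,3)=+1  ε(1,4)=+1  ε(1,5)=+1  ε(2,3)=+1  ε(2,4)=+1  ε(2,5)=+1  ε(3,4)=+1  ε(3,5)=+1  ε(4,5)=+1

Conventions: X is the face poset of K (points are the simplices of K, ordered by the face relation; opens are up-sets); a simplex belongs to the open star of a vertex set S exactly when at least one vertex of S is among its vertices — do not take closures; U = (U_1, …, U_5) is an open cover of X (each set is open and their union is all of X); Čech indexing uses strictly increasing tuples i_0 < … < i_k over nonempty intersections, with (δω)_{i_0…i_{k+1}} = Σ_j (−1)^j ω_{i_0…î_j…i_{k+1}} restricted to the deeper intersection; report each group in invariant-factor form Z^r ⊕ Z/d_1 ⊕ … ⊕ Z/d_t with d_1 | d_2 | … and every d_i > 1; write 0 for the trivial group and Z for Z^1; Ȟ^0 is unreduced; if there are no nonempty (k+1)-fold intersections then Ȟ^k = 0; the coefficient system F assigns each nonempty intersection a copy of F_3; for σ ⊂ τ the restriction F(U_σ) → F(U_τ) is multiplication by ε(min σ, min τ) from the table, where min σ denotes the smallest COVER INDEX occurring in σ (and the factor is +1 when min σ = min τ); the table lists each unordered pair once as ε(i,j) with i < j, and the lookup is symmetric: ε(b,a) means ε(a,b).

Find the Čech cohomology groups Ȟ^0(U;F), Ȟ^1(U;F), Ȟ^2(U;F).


Ȟ^0 = Z/3,  Ȟ^1 = Z/3,  Ȟ^2 = 0

nonempty overlaps:
  U1={{c},{c,d}} U2={{b},{e},{a,b},{a,e},{b,d},{b,e},{a,b,e}} U3={{a},{b},{e},{a,b},{a,e},{b,d},{b,e},{a,b,e}} U4={{d},{b,d},{c,d}} U5={{c},{e},{a,e},{b,e},{c,d},{a,b,e}}
  U14={{c,d}} U15={{c},{c,d}} U23={{b},{e},{a,b},{a,e},{b,d},{b,e},{a,b,e}} U24={{b,d}} U25={{e},{a,e},{b,e},{a,b,e}} U34={{b,d}} U35={{e},{a,e},{b,e},{a,b,e}} U45={{c,d}}
  U145={{c,d}} U234={{b,d}} U235={{e},{a,e},{b,e},{a,b,e}}
C dims 5,8,3; δ0: rk_F3 4; δ1: rk_F3 3
degree 0: 5−4−0 = 1 → Ȟ^0 ≅ Z/3
degree 1: 8−3−4 = 1 → Ȟ^1 ≅ Z/3
degree 2: 3−0−3 = 0 → Ȟ^2 ≅ 0


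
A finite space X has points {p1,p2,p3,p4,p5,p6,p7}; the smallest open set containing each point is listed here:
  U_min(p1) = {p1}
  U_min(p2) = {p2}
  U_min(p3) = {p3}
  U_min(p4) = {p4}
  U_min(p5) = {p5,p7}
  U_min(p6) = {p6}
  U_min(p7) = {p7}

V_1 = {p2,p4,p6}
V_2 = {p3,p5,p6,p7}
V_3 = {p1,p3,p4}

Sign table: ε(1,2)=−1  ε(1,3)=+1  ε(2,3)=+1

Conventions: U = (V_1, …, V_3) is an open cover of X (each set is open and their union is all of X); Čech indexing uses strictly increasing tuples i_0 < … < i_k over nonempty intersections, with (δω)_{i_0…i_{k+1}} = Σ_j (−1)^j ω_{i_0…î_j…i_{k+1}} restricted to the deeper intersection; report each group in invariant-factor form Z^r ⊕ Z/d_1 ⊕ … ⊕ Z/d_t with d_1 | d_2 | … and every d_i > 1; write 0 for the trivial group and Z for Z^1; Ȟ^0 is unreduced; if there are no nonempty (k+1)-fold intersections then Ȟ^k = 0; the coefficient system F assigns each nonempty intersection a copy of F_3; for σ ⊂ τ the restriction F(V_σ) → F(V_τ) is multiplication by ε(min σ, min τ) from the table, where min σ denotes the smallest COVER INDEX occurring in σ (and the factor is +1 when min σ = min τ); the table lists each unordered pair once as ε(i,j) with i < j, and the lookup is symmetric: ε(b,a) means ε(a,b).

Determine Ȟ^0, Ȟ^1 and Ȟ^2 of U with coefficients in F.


Ȟ^0 ≅ 0; Ȟ^1 ≅ 0; Ȟ^2 ≅ 0

nerve of the cover:
  V12={p6} V13={p4} V23={p3}
C dims 3,3; δ0: rk_F3 3
Ȟ^0 = (3 − 3) − 0 = 0, so Ȟ^0 ≅ 0
Ȟ^1 = (3 − 0) − 3 = 0, so Ȟ^1 ≅ 0
Ȟ^2 = (0 − 0) − 0 = 0, so Ȟ^2 ≅ 0


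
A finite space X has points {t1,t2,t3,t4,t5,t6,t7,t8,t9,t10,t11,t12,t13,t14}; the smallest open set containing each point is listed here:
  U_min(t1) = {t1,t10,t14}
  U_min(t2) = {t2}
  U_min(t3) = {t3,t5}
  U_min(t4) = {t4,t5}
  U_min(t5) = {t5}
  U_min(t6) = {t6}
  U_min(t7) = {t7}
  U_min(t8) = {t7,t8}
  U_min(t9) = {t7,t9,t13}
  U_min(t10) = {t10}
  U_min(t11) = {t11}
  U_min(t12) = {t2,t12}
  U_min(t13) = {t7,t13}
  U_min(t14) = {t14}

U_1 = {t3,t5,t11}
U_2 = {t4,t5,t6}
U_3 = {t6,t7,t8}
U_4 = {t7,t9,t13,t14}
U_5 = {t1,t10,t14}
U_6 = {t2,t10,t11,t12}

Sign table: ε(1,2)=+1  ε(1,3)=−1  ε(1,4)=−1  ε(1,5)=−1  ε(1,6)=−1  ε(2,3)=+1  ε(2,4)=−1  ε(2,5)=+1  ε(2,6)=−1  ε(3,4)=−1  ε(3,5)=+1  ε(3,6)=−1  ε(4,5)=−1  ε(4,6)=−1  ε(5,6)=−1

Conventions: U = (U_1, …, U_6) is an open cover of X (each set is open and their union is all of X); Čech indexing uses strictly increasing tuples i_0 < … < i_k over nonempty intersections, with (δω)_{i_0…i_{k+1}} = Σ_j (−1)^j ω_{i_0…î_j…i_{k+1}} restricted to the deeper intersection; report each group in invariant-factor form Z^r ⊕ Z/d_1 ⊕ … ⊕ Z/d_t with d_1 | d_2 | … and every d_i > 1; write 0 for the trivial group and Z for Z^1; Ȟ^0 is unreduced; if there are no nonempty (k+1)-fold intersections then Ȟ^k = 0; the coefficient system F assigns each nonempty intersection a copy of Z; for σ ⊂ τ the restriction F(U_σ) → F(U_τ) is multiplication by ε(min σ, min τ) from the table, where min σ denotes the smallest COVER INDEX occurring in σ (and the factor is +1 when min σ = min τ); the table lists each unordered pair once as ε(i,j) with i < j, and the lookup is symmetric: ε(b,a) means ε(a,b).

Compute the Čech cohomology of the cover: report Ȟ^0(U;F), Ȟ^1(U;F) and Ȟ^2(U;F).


Ȟ^0(U;F) ≅ Z; Ȟ^1(U;F) ≅ Z; Ȟ^2(U;F) ≅ 0

nerve simplices:
  U12={t5} U16={t11} U23={t6} U34={t7} U45={t14} U56={t10}
C dims 6,6; δ0: rk 5, SNF 1^5
degree 0: 6−5−0 = 1 → Ȟ^0 ≅ Z
degree 1: 6−0−5 = 1 → Ȟ^1 ≅ Z
degree 2: 0−0−0 = 0 → Ȟ^2 ≅ 0


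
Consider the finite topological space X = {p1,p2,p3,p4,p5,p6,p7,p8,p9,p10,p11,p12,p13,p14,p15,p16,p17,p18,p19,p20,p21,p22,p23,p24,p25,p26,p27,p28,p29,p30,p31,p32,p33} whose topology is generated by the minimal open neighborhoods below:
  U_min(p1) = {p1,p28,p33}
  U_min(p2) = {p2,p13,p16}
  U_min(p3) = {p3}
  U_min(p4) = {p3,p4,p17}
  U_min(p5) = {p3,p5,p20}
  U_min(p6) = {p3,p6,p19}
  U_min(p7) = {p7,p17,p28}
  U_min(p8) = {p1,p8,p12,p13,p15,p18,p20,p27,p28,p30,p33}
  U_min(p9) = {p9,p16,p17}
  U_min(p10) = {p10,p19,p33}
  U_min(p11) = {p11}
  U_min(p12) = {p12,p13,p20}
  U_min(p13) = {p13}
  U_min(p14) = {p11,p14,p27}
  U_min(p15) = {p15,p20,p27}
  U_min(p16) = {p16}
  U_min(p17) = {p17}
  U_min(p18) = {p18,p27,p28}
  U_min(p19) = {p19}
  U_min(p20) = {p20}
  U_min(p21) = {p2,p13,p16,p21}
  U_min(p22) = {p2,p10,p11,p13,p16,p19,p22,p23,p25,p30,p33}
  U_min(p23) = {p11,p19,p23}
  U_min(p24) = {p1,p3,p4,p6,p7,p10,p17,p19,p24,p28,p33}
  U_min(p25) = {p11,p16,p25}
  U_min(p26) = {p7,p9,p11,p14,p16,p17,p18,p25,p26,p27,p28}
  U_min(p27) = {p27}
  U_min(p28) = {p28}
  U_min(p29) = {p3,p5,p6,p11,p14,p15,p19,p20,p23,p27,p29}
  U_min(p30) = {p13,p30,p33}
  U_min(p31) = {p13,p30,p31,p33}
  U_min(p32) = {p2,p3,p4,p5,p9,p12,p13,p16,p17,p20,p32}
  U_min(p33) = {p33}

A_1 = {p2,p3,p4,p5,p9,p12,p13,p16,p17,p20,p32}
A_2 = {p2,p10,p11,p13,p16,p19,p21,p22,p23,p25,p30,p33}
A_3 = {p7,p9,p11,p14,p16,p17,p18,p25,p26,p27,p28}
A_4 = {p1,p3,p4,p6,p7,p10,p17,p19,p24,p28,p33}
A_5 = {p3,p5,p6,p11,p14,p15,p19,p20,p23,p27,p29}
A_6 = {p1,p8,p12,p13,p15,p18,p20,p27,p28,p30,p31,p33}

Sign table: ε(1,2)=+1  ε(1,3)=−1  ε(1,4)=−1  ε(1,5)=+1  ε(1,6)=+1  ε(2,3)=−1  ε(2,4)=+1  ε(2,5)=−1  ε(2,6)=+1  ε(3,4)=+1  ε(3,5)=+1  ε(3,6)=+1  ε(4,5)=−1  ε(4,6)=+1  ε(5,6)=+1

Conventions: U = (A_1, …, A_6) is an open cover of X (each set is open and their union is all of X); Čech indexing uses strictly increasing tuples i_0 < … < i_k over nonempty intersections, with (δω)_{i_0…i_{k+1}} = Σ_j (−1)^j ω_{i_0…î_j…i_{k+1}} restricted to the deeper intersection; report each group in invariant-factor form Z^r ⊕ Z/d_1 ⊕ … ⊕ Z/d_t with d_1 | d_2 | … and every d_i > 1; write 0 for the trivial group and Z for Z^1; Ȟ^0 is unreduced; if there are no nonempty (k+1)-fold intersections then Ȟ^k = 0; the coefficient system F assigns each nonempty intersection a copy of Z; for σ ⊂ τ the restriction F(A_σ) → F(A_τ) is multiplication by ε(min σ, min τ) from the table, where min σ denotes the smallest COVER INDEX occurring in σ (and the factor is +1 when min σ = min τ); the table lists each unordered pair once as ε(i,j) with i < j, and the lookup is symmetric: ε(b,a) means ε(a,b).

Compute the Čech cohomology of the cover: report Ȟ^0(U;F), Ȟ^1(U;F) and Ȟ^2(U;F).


Ȟ^0 ≅ 0, Ȟ^1 ≅ Z/2 and Ȟ^2 ≅ Z

intersection data:
  A12={p2,p13,p16} A13={p9,p16,p17} A14={p3,p4,p17} A15={p3,p5,p20} A16={p12,p13,p20} A23={p11,p16,p25} A24={p10,p19,p33} A25={p11,p19,p23} A26={p13,p30,p33} A34={p7,p17,p28} A35={p11,p14,p27} A36={p18,p27,p28} A45={p3,p6,p19} A46={p1,p28,p33} A56={p15,p20,p27}
  A123={p16} A126={p13} A134={p17} A145={p3} A156={p20} A235={p11} A245={p19} A246={p33} A346={p28} A356={p27}
C dims 6,15,10; δ0: rk 6, SNF 1^5·2; δ1: rk 9, SNF 1^9
Ȟ^0 = (6 − 6) − 0 = 0, so Ȟ^0 ≅ 0
Ȟ^1 = (15 − 9) − 6 = 0 plus torsion [2], so Ȟ^1 ≅ Z/2
Ȟ^2 = (10 − 0) − 9 = 1, so Ȟ^2 ≅ Z


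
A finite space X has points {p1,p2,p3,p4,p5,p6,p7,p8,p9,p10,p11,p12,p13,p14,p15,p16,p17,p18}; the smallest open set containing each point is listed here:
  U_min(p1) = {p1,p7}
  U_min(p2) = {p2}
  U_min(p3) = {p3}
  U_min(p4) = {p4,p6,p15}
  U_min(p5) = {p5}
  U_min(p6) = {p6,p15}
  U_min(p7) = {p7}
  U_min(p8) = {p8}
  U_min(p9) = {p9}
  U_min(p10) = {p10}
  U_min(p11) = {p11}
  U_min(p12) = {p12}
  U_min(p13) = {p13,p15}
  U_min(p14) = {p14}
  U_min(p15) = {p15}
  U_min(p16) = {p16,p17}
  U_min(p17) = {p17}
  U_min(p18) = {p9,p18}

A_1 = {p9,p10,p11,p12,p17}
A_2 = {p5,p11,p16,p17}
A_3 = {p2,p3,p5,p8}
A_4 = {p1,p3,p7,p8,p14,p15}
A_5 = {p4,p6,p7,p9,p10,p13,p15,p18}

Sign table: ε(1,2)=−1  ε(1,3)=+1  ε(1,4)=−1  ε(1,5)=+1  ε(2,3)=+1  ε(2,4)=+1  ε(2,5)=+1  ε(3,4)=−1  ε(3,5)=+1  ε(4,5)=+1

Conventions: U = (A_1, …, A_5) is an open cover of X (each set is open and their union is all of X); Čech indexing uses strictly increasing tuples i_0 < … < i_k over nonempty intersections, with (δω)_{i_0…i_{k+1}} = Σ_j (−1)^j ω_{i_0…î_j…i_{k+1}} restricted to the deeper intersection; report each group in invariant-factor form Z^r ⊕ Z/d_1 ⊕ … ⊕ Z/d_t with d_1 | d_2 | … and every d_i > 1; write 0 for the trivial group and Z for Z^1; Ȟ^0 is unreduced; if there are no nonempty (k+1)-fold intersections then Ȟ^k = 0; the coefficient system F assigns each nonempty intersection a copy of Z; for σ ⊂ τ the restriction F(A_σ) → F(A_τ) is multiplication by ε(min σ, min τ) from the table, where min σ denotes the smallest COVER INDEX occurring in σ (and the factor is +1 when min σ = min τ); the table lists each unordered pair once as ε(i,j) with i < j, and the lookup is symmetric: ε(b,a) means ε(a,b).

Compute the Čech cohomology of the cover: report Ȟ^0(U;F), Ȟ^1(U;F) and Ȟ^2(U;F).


Ȟ^0 = Z,  Ȟ^1 = Z,  Ȟ^2 = 0

nerve simplices:
  A12={p11,p17} A15={p9,p10} A23={p5} A34={p3,p8} A45={p7,p15}
C dims 5,5; δ0: rk 4, SNF 1^4
degree 0: 5−4−0 = 1 → Ȟ^0 ≅ Z
degree 1: 5−0−4 = 1 → Ȟ^1 ≅ Z
degree 2: 0−0−0 = 0 → Ȟ^2 ≅ 0
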